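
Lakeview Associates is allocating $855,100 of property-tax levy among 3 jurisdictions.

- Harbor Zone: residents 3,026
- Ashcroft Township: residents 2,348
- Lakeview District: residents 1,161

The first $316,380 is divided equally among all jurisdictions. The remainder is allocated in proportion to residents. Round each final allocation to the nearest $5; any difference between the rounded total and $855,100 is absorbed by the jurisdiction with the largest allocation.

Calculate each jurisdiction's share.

Harbor Zone: $354,910 | Ashcroft Township: $299,020 | Lakeview District: $201,170

$316,380 shared equally gives $105,460 per jurisdiction.
Remainder $538,720 by residents (total 6,535): Harbor Zone 249,451.68 → $249,450; Ashcroft Township 193,559.99 → $193,560; Lakeview District 95,708.33 → $95,710.
Totals: Harbor Zone $105,460 + $249,450 = $354,910; Ashcroft Township $105,460 + $193,560 = $299,020; Lakeview District $105,460 + $95,710 = $201,170.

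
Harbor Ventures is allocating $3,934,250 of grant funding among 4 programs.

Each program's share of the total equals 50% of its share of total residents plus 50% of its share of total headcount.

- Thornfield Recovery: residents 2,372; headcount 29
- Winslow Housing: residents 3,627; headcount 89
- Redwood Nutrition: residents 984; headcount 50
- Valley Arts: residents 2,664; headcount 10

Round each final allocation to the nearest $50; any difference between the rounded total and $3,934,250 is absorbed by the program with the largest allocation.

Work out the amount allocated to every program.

Totals — residents 9,647, headcount 178.
Composite weights (50% residents + 50% headcount): Thornfield Recovery 0.2044; Winslow Housing 0.4380; Redwood Nutrition 0.1914; Valley Arts 0.1662.
Pro-rata amounts: Thornfield Recovery 804,162.46; Winslow Housing 1,723,146.04; Redwood Nutrition 753,211.18; Valley Arts 653,730.32.
Rounded to nearest $50: Thornfield Recovery $804,150; Winslow Housing $1,723,150; Redwood Nutrition $753,200; Valley Arts $653,750. Sum = $3,934,250.
No rounding difference to absorb.

Thornfield Recovery: $804,150 | Winslow Housing: $1,723,150 | Redwood Nutrition: $753,200 | Valley Arts: $653,750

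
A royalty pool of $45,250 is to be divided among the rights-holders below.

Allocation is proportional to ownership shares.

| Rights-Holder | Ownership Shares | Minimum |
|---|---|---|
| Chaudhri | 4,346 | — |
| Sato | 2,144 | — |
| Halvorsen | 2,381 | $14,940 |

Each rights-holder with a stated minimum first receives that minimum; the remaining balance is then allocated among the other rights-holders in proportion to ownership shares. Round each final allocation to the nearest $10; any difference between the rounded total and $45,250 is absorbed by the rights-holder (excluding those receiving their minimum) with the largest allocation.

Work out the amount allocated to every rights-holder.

Fund the minimums — Halvorsen $14,940. Remaining pool $30,310.
Remaining pool split over remaining ownership shares 6,490: Chaudhri 20,296.96 → $20,300; Sato 10,013.04 → $10,010.

Chaudhri: $20,300; Sato: $10,010; Halvorsen: $14,940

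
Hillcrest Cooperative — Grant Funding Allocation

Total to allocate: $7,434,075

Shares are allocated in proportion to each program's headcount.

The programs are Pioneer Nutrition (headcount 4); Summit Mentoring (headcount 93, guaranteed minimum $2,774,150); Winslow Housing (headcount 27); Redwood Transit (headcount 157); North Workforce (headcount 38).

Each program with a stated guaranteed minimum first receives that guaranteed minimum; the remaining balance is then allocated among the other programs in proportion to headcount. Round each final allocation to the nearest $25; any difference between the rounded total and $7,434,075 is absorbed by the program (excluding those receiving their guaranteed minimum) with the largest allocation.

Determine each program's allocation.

Guaranteed amounts: Summit Mentoring $2,774,150. Residual $4,659,925.
Residual split over remaining headcount 226: Pioneer Nutrition 82,476.55 → $82,475; Winslow Housing 556,716.70 → $556,725; Redwood Transit 3,237,204.54 → $3,237,200; North Workforce 783,527.21 → $783,525.

Pioneer Nutrition: $82,475; Summit Mentoring: $2,774,150; Winslow Housing: $556,725; Redwood Transit: $3,237,200; North Workforce: $783,525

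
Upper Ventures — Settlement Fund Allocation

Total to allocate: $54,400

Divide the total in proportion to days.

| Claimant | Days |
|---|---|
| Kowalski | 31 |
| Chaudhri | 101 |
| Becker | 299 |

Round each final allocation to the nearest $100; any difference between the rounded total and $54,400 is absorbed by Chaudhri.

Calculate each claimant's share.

Sum of days: 431.
Raw shares: Kowalski 31/431 × $54,400 = 3,912.76; Chaudhri 101/431 × $54,400 = 12,748.03; Becker 299/431 × $54,400 = 37,739.21.
Rounded to nearest $100: Kowalski $3,900; Chaudhri $12,700; Becker $37,700. Sum = $54,300.
Difference $54,400 − $54,300 = +$100 applied to Chaudhri: Chaudhri becomes $12,800.

Kowalski: $3,900 | Chaudhri: $12,800 | Becker: $37,700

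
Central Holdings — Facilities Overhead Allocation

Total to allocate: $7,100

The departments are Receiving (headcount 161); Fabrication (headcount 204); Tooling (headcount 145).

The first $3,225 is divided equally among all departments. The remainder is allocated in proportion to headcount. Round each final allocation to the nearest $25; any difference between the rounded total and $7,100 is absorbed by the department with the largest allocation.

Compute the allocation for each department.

$3,225 shared equally gives $1,075 per department.
Remainder $3,875 by headcount (total 510): Receiving 1,223.28 → $1,225; Fabrication 1,550.00 → $1,550; Tooling 1,101.72 → $1,100.
Totals: Receiving $1,075 + $1,225 = $2,300; Fabrication $1,075 + $1,550 = $2,625; Tooling $1,075 + $1,100 = $2,175.

Receiving: $2,300; Fabrication: $2,625; Tooling: $2,175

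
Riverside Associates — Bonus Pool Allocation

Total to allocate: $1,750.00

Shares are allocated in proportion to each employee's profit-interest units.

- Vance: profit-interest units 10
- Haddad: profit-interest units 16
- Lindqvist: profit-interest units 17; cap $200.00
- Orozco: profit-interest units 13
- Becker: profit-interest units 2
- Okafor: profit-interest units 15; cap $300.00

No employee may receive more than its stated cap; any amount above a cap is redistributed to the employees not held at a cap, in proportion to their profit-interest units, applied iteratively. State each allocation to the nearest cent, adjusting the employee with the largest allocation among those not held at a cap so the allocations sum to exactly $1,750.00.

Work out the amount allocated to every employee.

Vance: $304.88 | Haddad: $487.80 | Lindqvist: $200.00 | Orozco: $396.34 | Becker: $60.98 | Okafor: $300.00

Combined profit-interest units = 73.
Proportional shares (ignoring caps): Vance 239.7260; Haddad 383.5616; Lindqvist 407.5342; Orozco 311.6438; Becker 47.9452; Okafor 359.5890.
Cap binds for Lindqvist ($200.00), Okafor ($300.00); residual $1,250.00 reallocated over remaining profit-interest units 41.
Remaining shares: Vance 304.8780 → $304.88; Haddad 487.8049 → $487.80; Orozco 396.3415 → $396.34; Becker 60.9756 → $60.98.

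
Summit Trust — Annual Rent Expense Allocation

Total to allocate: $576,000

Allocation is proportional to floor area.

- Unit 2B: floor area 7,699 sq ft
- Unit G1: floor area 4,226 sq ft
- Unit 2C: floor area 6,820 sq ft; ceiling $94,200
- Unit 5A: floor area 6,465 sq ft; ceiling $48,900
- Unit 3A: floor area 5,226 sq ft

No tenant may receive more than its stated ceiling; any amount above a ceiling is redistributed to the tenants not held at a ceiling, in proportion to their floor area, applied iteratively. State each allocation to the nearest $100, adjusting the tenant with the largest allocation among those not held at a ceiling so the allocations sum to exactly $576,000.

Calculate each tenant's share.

Unit 2B: $194,300; Unit G1: $106,700; Unit 2C: $94,200; Unit 5A: $48,900; Unit 3A: $131,900

Combined floor area = 30,436.
Pro-rata shares before constraints: Unit 2B 145,703.25; Unit G1 79,976.87; Unit 2C 129,068.21; Unit 5A 122,349.85; Unit 3A 98,901.83.
Capped: Unit 2C ($94,200), Unit 5A ($48,900); balance $432,900 reallocated over remaining floor area 17,151.
Redistributed shares: Unit 2B 194,326.69 → $194,300; Unit G1 106,666.40 → $106,700; Unit 3A 131,906.91 → $131,900.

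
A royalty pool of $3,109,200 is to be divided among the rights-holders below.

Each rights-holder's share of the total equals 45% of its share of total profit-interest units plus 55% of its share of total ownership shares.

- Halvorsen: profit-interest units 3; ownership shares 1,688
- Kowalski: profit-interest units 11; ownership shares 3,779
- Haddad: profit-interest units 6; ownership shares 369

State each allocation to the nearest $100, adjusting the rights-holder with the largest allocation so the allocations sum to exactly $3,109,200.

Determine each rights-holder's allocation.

Totals — profit-interest units 20, ownership shares 5,836.
Composite weights (45% profit-interest units + 55% ownership shares): Halvorsen 0.2266; Kowalski 0.6036; Haddad 0.1698.
Unrounded shares: Halvorsen 704,487.39; Kowalski 1,876,846.52; Haddad 527,866.08.
At nearest $100: Halvorsen $704,500; Kowalski $1,876,800; Haddad $527,900. Sum = $3,109,200.
Sum already equals the total — no adjustment.

Halvorsen: $704,500; Kowalski: $1,876,800; Haddad: $527,900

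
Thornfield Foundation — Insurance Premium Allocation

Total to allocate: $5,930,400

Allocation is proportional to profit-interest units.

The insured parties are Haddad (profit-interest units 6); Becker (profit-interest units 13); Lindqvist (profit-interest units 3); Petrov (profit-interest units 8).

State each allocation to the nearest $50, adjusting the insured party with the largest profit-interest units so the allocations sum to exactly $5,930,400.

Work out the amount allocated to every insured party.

Haddad: $1,186,100 | Becker: $2,569,800 | Lindqvist: $593,050 | Petrov: $1,581,450

Sum of profit-interest units: 30.
Proportional shares: Haddad 6/30 × $5,930,400 = 1,186,080.00; Becker 13/30 × $5,930,400 = 2,569,840.00; Lindqvist 3/30 × $5,930,400 = 593,040.00; Petrov 8/30 × $5,930,400 = 1,581,440.00.
At nearest $50: Haddad $1,186,100; Becker $2,569,850; Lindqvist $593,050; Petrov $1,581,450. Sum = $5,930,450.
Difference $5,930,400 − $5,930,450 = −$50 applied to largest profit-interest units (Becker): Becker becomes $2,569,800.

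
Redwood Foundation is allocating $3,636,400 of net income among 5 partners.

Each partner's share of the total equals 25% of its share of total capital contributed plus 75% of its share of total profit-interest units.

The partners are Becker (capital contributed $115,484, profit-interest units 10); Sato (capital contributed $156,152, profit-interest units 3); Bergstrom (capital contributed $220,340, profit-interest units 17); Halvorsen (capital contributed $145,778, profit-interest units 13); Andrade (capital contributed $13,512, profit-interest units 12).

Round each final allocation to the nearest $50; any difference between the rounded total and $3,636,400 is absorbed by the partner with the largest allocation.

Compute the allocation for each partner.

Becker: $657,100 | Sato: $366,750 | Bergstrom: $1,150,500 | Halvorsen: $848,150 | Andrade: $613,900

Totals — capital contributed 651,266, profit-interest units 55.
Blended shares (25% capital contributed + 75% profit-interest units): Becker 0.1807; Sato 0.1009; Bergstrom 0.3164; Halvorsen 0.2332; Andrade 0.1688.
Unrounded shares: Becker 657,076.45; Sato 366,733.87; Bergstrom 1,150,555.49; Halvorsen 848,125.56; Andrade 613,908.63.
At nearest $50: Becker $657,100; Sato $366,750; Bergstrom $1,150,550; Halvorsen $848,150; Andrade $613,900. Sum = $3,636,450.
Difference $3,636,400 − $3,636,450 = −$50 applied to largest allocation (Bergstrom): Bergstrom becomes $1,150,500.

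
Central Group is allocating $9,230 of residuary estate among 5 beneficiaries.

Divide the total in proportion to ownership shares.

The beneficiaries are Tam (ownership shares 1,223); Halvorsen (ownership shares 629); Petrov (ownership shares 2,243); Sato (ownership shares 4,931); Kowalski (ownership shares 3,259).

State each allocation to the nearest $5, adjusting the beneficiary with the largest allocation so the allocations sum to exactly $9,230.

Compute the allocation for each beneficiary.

Tam: $920 · Halvorsen: $475 · Petrov: $1,685 · Sato: $3,700 · Kowalski: $2,450

Combined ownership shares = 12,285.
Pro-rata amounts: Tam 1,223/12,285 × $9,230 = 918.87; Halvorsen 629/12,285 × $9,230 = 472.58; Petrov 2,243/12,285 × $9,230 = 1,685.22; Sato 4,931/12,285 × $9,230 = 3,704.77; Kowalski 3,259/12,285 × $9,230 = 2,448.56.
Rounded to nearest $5: Tam $920; Halvorsen $475; Petrov $1,685; Sato $3,705; Kowalski $2,450. Sum = $9,235.
Difference $9,230 − $9,235 = −$5 applied to largest allocation (Sato): Sato becomes $3,700.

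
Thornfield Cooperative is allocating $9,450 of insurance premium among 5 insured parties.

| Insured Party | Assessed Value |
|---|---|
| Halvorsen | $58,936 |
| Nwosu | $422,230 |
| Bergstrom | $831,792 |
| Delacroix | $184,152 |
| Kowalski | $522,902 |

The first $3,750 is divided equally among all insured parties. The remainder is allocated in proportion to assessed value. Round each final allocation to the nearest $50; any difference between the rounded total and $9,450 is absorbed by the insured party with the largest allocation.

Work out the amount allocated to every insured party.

Equal tier: $3,750 ÷ 5 = $750 apiece.
Remainder $5,700 by assessed value (total 2,020,012): Halvorsen 166.30 → $150; Nwosu 1,191.43 → $1,200; Bergstrom 2,347.12 → $2,350; Delacroix 519.63 → $500; Kowalski 1,475.51 → $1,500.
Totals: Halvorsen $750 + $150 = $900; Nwosu $750 + $1,200 = $1,950; Bergstrom $750 + $2,350 = $3,100; Delacroix $750 + $500 = $1,250; Kowalski $750 + $1,500 = $2,250.

Halvorsen: $900 · Nwosu: $1,950 · Bergstrom: $3,100 · Delacroix: $1,250 · Kowalski: $2,250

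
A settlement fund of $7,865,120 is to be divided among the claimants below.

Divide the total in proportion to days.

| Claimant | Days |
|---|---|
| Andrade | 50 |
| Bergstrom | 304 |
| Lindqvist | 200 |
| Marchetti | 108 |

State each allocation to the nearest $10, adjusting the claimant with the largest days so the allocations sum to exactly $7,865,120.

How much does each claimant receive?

Andrade: $594,040 · Bergstrom: $3,611,780 · Lindqvist: $2,376,170 · Marchetti: $1,283,130

Total days = 50 + 304 + 200 + 108 = 662.
Proportional shares: Andrade 594,042.30; Bergstrom 3,611,777.16; Lindqvist 2,376,169.18; Marchetti 1,283,131.36.
Rounded to nearest $10: Andrade $594,040; Bergstrom $3,611,780; Lindqvist $2,376,170; Marchetti $1,283,130. Sum = $7,865,120.
No rounding difference to absorb.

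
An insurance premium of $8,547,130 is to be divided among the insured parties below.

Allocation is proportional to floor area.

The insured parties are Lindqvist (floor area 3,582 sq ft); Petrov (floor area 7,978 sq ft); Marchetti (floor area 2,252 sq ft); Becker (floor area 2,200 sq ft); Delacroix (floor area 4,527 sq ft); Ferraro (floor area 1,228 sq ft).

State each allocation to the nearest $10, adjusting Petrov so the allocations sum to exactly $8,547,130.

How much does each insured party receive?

Sum of floor area: 21,767.
Pro-rata amounts: Lindqvist 3,582/21,767 × $8,547,130 = 1,406,524.54; Petrov 7,978/21,767 × $8,547,130 = 3,132,678.05; Marchetti 2,252/21,767 × $8,547,130 = 884,280.64; Becker 2,200/21,767 × $8,547,130 = 863,862.08; Delacroix 4,527/21,767 × $8,547,130 = 1,777,592.57; Ferraro 1,228/21,767 × $8,547,130 = 482,192.11.
After rounding ($10): Lindqvist $1,406,520; Petrov $3,132,680; Marchetti $884,280; Becker $863,860; Delacroix $1,777,590; Ferraro $482,190. Sum = $8,547,120.
Difference $8,547,130 − $8,547,120 = +$10 applied to Petrov: Petrov becomes $3,132,690.

Lindqvist: $1,406,520 | Petrov: $3,132,690 | Marchetti: $884,280 | Becker: $863,860 | Delacroix: $1,777,590 | Ferraro: $482,190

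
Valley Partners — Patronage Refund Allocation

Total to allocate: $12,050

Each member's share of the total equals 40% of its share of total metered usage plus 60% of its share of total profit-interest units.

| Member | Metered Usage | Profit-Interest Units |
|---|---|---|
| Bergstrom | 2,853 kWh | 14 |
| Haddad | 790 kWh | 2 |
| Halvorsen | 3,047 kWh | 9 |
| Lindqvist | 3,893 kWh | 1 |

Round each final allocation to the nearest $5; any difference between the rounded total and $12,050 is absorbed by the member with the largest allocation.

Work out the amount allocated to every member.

Metered usage total 10,583; profit-interest units total 26.
Blended shares (40% metered usage + 60% profit-interest units): Bergstrom 0.4309; Haddad 0.0760; Halvorsen 0.3229; Lindqvist 0.1702.
Pro-rata amounts: Bergstrom 5,192.47; Haddad 915.96; Halvorsen 3,890.44; Lindqvist 2,051.13.
Rounded to nearest $5: Bergstrom $5,190; Haddad $915; Halvorsen $3,890; Lindqvist $2,050. Sum = $12,045.
Difference $12,050 − $12,045 = +$5 applied to largest allocation (Bergstrom): Bergstrom becomes $5,195.

Bergstrom: $5,195 · Haddad: $915 · Halvorsen: $3,890 · Lindqvist: $2,050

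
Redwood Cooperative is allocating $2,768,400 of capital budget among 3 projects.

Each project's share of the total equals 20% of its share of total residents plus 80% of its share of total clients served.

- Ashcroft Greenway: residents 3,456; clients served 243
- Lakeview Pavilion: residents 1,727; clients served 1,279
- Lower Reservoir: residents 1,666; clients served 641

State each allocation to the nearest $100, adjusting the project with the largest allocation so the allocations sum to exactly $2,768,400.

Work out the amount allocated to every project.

Ashcroft Greenway: $528,200; Lakeview Pavilion: $1,449,200; Lower Reservoir: $791,000

Totals — residents 6,849, clients served 2,163.
Blended shares (20% residents + 80% clients served): Ashcroft Greenway 0.1908; Lakeview Pavilion 0.5235; Lower Reservoir 0.2857.
Pro-rata amounts: Ashcroft Greenway 528,196.92; Lakeview Pavilion 1,449,194.87; Lower Reservoir 791,008.21.
After rounding ($100): Ashcroft Greenway $528,200; Lakeview Pavilion $1,449,200; Lower Reservoir $791,000. Sum = $2,768,400.
Sum already equals the total — no adjustment.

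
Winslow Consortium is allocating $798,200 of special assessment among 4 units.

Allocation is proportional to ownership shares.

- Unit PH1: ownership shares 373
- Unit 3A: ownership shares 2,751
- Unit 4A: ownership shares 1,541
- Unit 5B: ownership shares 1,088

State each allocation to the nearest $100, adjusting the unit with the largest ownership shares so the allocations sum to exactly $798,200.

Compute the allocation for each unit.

Unit PH1: $51,800; Unit 3A: $381,600; Unit 4A: $213,800; Unit 5B: $151,000

Sum of ownership shares: 5,753.
Pro-rata amounts: Unit PH1 373/5,753 × $798,200 = 51,751.89; Unit 3A 2,751/5,753 × $798,200 = 381,687.50; Unit 4A 1,541/5,753 × $798,200 = 213,806.05; Unit 5B 1,088/5,753 × $798,200 = 150,954.56.
After rounding ($100): Unit PH1 $51,800; Unit 3A $381,700; Unit 4A $213,800; Unit 5B $151,000. Sum = $798,300.
Difference $798,200 − $798,300 = −$100 applied to largest ownership shares (Unit 3A): Unit 3A becomes $381,600.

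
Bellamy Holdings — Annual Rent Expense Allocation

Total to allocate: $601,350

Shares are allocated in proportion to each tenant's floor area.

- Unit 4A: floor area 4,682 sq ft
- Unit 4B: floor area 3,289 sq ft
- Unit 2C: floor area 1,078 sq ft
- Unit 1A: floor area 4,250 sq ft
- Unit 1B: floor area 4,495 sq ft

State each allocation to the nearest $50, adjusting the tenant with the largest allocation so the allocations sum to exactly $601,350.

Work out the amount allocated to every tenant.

Unit 4A: $158,200; Unit 4B: $111,150; Unit 2C: $36,450; Unit 1A: $143,650; Unit 1B: $151,900

Floor area total: 17,794.
Raw shares: Unit 4A 4,682/17,794 × $601,350 = 158,228.66; Unit 4B 3,289/17,794 × $601,350 = 111,152.08; Unit 2C 1,078/17,794 × $601,350 = 36,431.12; Unit 1A 4,250/17,794 × $601,350 = 143,629.17; Unit 1B 4,495/17,794 × $601,350 = 151,908.97.
Rounded to nearest $50: Unit 4A $158,250; Unit 4B $111,150; Unit 2C $36,450; Unit 1A $143,650; Unit 1B $151,900. Sum = $601,400.
Difference $601,350 − $601,400 = −$50 applied to largest allocation (Unit 4A): Unit 4A becomes $158,200.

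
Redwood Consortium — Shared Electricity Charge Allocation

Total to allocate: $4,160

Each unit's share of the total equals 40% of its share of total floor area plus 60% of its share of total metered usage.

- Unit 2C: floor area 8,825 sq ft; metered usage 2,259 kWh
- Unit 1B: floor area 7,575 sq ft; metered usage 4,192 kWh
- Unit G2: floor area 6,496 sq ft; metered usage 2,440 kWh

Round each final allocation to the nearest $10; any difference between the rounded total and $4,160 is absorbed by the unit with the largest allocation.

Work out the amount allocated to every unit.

Unit 2C: $1,280 | Unit 1B: $1,720 | Unit G2: $1,160

Floor area total 22,896; metered usage total 8,891.
Blended shares (40% floor area + 60% metered usage): Unit 2C 0.3066; Unit 1B 0.4152; Unit G2 0.2781.
Raw shares: Unit 2C 1,275.55; Unit 1B 1,727.36; Unit G2 1,157.10.
After rounding ($10): Unit 2C $1,280; Unit 1B $1,730; Unit G2 $1,160. Sum = $4,170.
Difference $4,160 − $4,170 = −$10 applied to largest allocation (Unit 1B): Unit 1B becomes $1,720.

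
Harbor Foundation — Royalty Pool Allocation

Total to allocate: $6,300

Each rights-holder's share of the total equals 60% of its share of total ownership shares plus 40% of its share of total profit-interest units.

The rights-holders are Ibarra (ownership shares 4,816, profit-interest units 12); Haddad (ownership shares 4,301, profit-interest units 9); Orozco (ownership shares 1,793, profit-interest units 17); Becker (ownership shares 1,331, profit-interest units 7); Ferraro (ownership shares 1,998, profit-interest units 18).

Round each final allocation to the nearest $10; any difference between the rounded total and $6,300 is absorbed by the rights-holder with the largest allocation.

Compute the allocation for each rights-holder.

Ibarra: $1,760; Haddad: $1,500; Orozco: $1,160; Becker: $630; Ferraro: $1,250

Ownership shares total 14,239; profit-interest units total 63.
Combined weights (60% ownership shares + 40% profit-interest units): Ibarra 0.2791; Haddad 0.2384; Orozco 0.1835; Becker 0.1005; Ferraro 0.1985.
Unrounded shares: Ibarra 1,758.49; Haddad 1,501.78; Orozco 1,155.98; Becker 633.34; Ferraro 1,250.41.
At nearest $10: Ibarra $1,760; Haddad $1,500; Orozco $1,160; Becker $630; Ferraro $1,250. Sum = $6,300.
Sum already equals the total — no adjustment.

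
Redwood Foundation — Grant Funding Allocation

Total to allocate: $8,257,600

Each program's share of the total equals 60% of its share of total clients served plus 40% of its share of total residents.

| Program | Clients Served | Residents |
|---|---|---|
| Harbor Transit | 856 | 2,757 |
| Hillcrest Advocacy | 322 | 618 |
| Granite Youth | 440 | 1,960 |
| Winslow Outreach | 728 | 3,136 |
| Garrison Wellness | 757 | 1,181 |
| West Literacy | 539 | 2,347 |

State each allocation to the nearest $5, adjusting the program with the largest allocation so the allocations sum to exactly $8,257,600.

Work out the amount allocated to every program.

Harbor Transit: $1,923,435; Hillcrest Advocacy: $608,170; Granite Youth: $1,138,115; Winslow Outreach: $1,853,635; Garrison Wellness: $1,354,920; West Literacy: $1,379,325

Clients served total 3,642; residents total 11,999.
Combined weights (60% clients served + 40% residents): Harbor Transit 0.2329; Hillcrest Advocacy 0.0736; Granite Youth 0.1378; Winslow Outreach 0.2245; Garrison Wellness 0.1641; West Literacy 0.1670.
Unrounded shares: Harbor Transit 1,923,435.14; Hillcrest Advocacy 608,168.05; Granite Youth 1,138,115.47; Winslow Outreach 1,853,634.23; Garrison Wellness 1,354,920.59; West Literacy 1,379,326.53.
After rounding ($5): Harbor Transit $1,923,435; Hillcrest Advocacy $608,170; Granite Youth $1,138,115; Winslow Outreach $1,853,635; Garrison Wellness $1,354,920; West Literacy $1,379,325. Sum = $8,257,600.
Rounded total matches; no reconciliation needed.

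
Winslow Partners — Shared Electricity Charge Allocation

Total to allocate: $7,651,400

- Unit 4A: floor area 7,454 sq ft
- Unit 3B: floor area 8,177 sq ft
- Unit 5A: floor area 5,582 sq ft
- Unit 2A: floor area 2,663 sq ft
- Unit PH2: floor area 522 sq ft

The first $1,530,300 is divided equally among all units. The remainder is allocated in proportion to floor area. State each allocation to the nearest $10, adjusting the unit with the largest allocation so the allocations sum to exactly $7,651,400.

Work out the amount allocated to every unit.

First tranche $1,530,300 split equally: $306,060 each.
Remainder $6,121,100 by floor area (total 24,398): Unit 4A 1,870,099.16 → $1,870,100; Unit 3B 2,051,489.25 → $2,051,490; Unit 5A 1,400,441.85 → $1,400,440; Unit 2A 668,107.60 → $668,110; Unit PH2 130,962.14 → $130,960.
Totals: Unit 4A $306,060 + $1,870,100 = $2,176,160; Unit 3B $306,060 + $2,051,490 = $2,357,550; Unit 5A $306,060 + $1,400,440 = $1,706,500; Unit 2A $306,060 + $668,110 = $974,170; Unit PH2 $306,060 + $130,960 = $437,020.

Unit 4A: $2,176,160 · Unit 3B: $2,357,550 · Unit 5A: $1,706,500 · Unit 2A: $974,170 · Unit PH2: $437,020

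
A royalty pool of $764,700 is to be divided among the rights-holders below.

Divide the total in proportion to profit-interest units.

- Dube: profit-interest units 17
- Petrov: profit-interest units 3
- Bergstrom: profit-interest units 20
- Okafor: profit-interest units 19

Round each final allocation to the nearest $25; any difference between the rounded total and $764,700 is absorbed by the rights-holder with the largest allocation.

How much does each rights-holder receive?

Dube: $220,325 | Petrov: $38,875 | Bergstrom: $259,250 | Okafor: $246,250

Total profit-interest units = 59.
Pro-rata amounts: Dube 17/59 × $764,700 = 220,337.29; Petrov 3/59 × $764,700 = 38,883.05; Bergstrom 20/59 × $764,700 = 259,220.34; Okafor 19/59 × $764,700 = 246,259.32.
After rounding ($25): Dube $220,325; Petrov $38,875; Bergstrom $259,225; Okafor $246,250. Sum = $764,675.
Difference $764,700 − $764,675 = +$25 applied to largest allocation (Bergstrom): Bergstrom becomes $259,250.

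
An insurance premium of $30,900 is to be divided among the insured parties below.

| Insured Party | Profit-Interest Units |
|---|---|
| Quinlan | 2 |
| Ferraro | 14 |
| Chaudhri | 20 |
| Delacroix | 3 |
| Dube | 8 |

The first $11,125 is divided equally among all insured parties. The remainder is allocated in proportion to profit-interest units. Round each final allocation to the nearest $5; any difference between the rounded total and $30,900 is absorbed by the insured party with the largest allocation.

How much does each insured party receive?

Quinlan: $3,065; Ferraro: $8,115; Chaudhri: $10,645; Delacroix: $3,485; Dube: $5,590

$11,125 shared equally gives $2,225 per insured party.
Remainder $19,775 by profit-interest units (total 47): Quinlan 841.49 → $840; Ferraro 5,890.43 → $5,890; Chaudhri 8,414.89 → $8,415; Delacroix 1,262.23 → $1,260; Dube 3,365.96 → $3,365.
Rounding difference +$5 on remainder applied to Chaudhri.
Totals: Quinlan $2,225 + $840 = $3,065; Ferraro $2,225 + $5,890 = $8,115; Chaudhri $2,225 + $8,420 = $10,645; Delacroix $2,225 + $1,260 = $3,485; Dube $2,225 + $3,365 = $5,590.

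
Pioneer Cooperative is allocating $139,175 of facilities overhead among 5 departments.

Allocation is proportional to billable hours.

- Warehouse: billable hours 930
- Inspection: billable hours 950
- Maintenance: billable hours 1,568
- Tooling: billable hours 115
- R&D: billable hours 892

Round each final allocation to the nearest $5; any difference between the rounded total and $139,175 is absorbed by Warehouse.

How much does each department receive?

Combined billable hours = 4,455.
Pro-rata amounts: Warehouse 930/4,455 × $139,175 = 29,053.37; Inspection 950/4,455 × $139,175 = 29,678.17; Maintenance 1,568/4,455 × $139,175 = 48,984.60; Tooling 115/4,455 × $139,175 = 3,592.62; R&D 892/4,455 × $139,175 = 27,866.24.
At nearest $5: Warehouse $29,055; Inspection $29,680; Maintenance $48,985; Tooling $3,595; R&D $27,865. Sum = $139,180.
Difference $139,175 − $139,180 = −$5 applied to Warehouse: Warehouse becomes $29,050.

Warehouse: $29,050; Inspection: $29,680; Maintenance: $48,985; Tooling: $3,595; R&D: $27,865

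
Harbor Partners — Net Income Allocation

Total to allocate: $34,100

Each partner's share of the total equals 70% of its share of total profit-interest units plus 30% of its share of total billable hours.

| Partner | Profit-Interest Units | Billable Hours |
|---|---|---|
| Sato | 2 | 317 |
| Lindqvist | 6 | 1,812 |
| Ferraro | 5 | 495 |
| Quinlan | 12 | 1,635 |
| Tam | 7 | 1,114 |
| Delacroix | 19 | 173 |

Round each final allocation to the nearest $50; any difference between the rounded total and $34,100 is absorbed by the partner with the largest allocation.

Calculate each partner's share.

Totals — profit-interest units 51, billable hours 5,546.
Composite weights (70% profit-interest units + 30% billable hours): Sato 0.0446; Lindqvist 0.1804; Ferraro 0.0954; Quinlan 0.2531; Tam 0.1563; Delacroix 0.2701.
Unrounded shares: Sato 1,520.81; Lindqvist 6,150.60; Ferraro 3,253.26; Quinlan 8,632.35; Tam 5,331.13; Delacroix 9,211.86.
Rounded to nearest $50: Sato $1,500; Lindqvist $6,150; Ferraro $3,250; Quinlan $8,650; Tam $5,350; Delacroix $9,200. Sum = $34,100.
Sum already equals the total — no adjustment.

Sato: $1,500; Lindqvist: $6,150; Ferraro: $3,250; Quinlan: $8,650; Tam: $5,350; Delacroix: $9,200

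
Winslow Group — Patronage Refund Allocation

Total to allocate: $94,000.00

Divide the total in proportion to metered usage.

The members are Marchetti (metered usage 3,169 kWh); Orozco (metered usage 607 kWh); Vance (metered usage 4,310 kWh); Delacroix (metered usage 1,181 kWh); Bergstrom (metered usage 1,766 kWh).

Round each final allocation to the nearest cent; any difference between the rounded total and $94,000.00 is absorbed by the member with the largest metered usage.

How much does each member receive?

Marchetti: $26,999.55 | Orozco: $5,171.58 | Vance: $36,720.74 | Delacroix: $10,062.00 | Bergstrom: $15,046.13

Total metered usage = 3,169 + 607 + 4,310 + 1,181 + 1,766 = 11,033.
Raw shares: Marchetti 26,999.5468; Orozco 5,171.5762; Vance 36,720.7469; Delacroix 10,061.9958; Bergstrom 15,046.1343.
Rounded to nearest cent: Marchetti $26,999.55; Orozco $5,171.58; Vance $36,720.75; Delacroix $10,062.00; Bergstrom $15,046.13. Sum = $94,000.01.
Difference $94,000.00 − $94,000.01 = −$0.01 applied to largest metered usage (Vance): Vance becomes $36,720.74.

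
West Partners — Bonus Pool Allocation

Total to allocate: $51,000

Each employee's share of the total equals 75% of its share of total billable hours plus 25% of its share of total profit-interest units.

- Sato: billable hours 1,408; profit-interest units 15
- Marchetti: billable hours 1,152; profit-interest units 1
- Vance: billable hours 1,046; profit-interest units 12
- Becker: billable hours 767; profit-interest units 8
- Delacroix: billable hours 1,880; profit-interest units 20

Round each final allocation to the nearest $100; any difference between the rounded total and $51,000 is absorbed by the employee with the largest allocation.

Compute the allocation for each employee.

Sato: $12,000 · Marchetti: $7,300 · Vance: $9,100 · Becker: $6,500 · Delacroix: $16,100

Billable hours total 6,253; profit-interest units total 56.
Combined weights (75% billable hours + 25% profit-interest units): Sato 0.2358; Marchetti 0.1426; Vance 0.1790; Becker 0.1277; Delacroix 0.3148.
Raw shares: Sato 12,028.00; Marchetti 7,274.54; Vance 9,130.59; Becker 6,513.22; Delacroix 16,053.65.
After rounding ($100): Sato $12,000; Marchetti $7,300; Vance $9,100; Becker $6,500; Delacroix $16,100. Sum = $51,000.
No rounding difference to absorb.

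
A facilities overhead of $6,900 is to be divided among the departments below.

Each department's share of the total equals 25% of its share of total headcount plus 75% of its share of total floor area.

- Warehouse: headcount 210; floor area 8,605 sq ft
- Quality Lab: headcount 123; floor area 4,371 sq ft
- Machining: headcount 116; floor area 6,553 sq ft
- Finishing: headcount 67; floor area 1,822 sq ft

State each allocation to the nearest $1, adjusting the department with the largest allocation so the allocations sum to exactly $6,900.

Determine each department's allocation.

Warehouse: $2,787 · Quality Lab: $1,471 · Machining: $1,976 · Finishing: $666

Totals — headcount 516, floor area 21,351.
Blended shares (25% headcount + 75% floor area): Warehouse 0.4040; Quality Lab 0.2131; Machining 0.2864; Finishing 0.0965.
Raw shares: Warehouse 2,787.69; Quality Lab 1,470.62; Machining 1,976.09; Finishing 665.59.
After rounding ($1): Warehouse $2,788; Quality Lab $1,471; Machining $1,976; Finishing $666. Sum = $6,901.
Difference $6,900 − $6,901 = −$1 applied to largest allocation (Warehouse): Warehouse becomes $2,787.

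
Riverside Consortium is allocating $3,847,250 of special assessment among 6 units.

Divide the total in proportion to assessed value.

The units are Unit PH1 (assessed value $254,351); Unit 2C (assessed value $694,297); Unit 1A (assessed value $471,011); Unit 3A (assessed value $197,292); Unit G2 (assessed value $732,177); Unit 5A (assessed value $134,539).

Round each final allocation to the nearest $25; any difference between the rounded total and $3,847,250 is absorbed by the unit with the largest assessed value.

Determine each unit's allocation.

Unit PH1: $394,000; Unit 2C: $1,075,475; Unit 1A: $729,600; Unit 3A: $305,600; Unit G2: $1,134,175; Unit 5A: $208,400

Total assessed value = 2,483,667.
Proportional shares: Unit PH1 254,351/2,483,667 × $3,847,250 = 393,994.80; Unit 2C 694,297/2,483,667 × $3,847,250 = 1,075,479.98; Unit 1A 471,011/2,483,667 × $3,847,250 = 729,605.49; Unit 3A 197,292/2,483,667 × $3,847,250 = 305,609.27; Unit G2 732,177/2,483,667 × $3,847,250 = 1,134,156.86; Unit 5A 134,539/2,483,667 × $3,847,250 = 208,403.61.
Rounded to nearest $25: Unit PH1 $394,000; Unit 2C $1,075,475; Unit 1A $729,600; Unit 3A $305,600; Unit G2 $1,134,150; Unit 5A $208,400. Sum = $3,847,225.
Difference $3,847,250 − $3,847,225 = +$25 applied to largest assessed value (Unit G2): Unit G2 becomes $1,134,175.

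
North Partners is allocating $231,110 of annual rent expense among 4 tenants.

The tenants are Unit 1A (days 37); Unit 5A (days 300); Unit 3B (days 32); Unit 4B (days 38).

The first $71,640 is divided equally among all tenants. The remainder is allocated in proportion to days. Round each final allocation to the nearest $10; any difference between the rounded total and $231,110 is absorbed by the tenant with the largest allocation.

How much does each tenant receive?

Unit 1A: $32,410; Unit 5A: $135,450; Unit 3B: $30,450; Unit 4B: $32,800

Equal tier: $71,640 ÷ 4 = $17,910 apiece.
Remainder $159,470 by days (total 407): Unit 1A 14,497.27 → $14,500; Unit 5A 117,545.45 → $117,550; Unit 3B 12,538.18 → $12,540; Unit 4B 14,889.09 → $14,890.
Rounding difference −$10 on remainder applied to Unit 5A.
Totals: Unit 1A $17,910 + $14,500 = $32,410; Unit 5A $17,910 + $117,540 = $135,450; Unit 3B $17,910 + $12,540 = $30,450; Unit 4B $17,910 + $14,890 = $32,800.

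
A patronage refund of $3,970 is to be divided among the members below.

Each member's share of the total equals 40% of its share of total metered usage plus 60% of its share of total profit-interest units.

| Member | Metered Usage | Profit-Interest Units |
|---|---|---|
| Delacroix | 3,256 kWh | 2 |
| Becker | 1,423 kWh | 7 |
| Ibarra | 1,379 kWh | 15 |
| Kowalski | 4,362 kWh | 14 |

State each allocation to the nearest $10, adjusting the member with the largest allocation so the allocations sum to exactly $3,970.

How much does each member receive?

Totals — metered usage 10,420, profit-interest units 38.
Blended shares (40% metered usage + 60% profit-interest units): Delacroix 0.1566; Becker 0.1652; Ibarra 0.2898; Kowalski 0.3885.
Raw shares: Delacroix 621.58; Becker 655.65; Ibarra 1,150.42; Kowalski 1,542.34.
At nearest $10: Delacroix $620; Becker $660; Ibarra $1,150; Kowalski $1,540. Sum = $3,970.
Sum already equals the total — no adjustment.

Delacroix: $620 · Becker: $660 · Ibarra: $1,150 · Kowalski: $1,540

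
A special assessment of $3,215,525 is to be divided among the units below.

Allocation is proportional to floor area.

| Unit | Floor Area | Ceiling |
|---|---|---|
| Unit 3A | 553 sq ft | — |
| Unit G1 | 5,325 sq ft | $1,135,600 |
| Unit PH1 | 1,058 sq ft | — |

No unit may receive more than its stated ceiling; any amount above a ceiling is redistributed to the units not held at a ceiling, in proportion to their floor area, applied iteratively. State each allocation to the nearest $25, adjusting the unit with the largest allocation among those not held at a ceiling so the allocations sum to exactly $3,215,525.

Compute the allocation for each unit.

Combined floor area = 6,936.
Proportional shares (ignoring caps): Unit 3A 256,370.43; Unit G1 2,468,666.47; Unit PH1 490,488.10.
Cap binds for Unit G1 ($1,135,600); balance $2,079,925 reallocated over remaining floor area 1,611.
Redistributed shares: Unit 3A 713,965.56 → $713,975; Unit PH1 1,365,959.44 → $1,365,950.

Unit 3A: $713,975 · Unit G1: $1,135,600 · Unit PH1: $1,365,950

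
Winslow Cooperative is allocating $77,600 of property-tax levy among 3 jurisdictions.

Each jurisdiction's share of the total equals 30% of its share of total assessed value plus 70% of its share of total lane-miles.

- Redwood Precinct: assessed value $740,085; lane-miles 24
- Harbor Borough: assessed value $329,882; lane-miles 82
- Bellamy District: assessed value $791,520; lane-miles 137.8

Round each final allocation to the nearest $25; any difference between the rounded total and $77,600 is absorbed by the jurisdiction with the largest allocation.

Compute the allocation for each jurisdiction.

Redwood Precinct: $14,600 | Harbor Borough: $22,400 | Bellamy District: $40,600

Totals — assessed value 1,861,487, lane-miles 243.8.
Composite weights (30% assessed value + 70% lane-miles): Redwood Precinct 0.1882; Harbor Borough 0.2886; Bellamy District 0.5232.
Proportional shares: Redwood Precinct 14,602.93; Harbor Borough 22,395.60; Bellamy District 40,601.46.
After rounding ($25): Redwood Precinct $14,600; Harbor Borough $22,400; Bellamy District $40,600. Sum = $77,600.
No rounding difference to absorb.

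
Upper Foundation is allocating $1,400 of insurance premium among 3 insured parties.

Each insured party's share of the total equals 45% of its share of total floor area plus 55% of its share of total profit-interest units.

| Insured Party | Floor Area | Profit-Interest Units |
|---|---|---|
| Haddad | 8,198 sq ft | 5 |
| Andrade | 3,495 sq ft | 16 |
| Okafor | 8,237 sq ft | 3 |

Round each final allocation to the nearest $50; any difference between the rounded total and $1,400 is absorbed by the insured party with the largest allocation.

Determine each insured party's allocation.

Floor area total 19,930; profit-interest units total 24.
Composite weights (45% floor area + 55% profit-interest units): Haddad 0.2997; Andrade 0.4456; Okafor 0.2547.
Pro-rata amounts: Haddad 419.56; Andrade 623.81; Okafor 356.63.
Rounded to nearest $50: Haddad $400; Andrade $600; Okafor $350. Sum = $1,350.
Difference $1,400 − $1,350 = +$50 applied to largest allocation (Andrade): Andrade becomes $650.

Haddad: $400 · Andrade: $650 · Okafor: $350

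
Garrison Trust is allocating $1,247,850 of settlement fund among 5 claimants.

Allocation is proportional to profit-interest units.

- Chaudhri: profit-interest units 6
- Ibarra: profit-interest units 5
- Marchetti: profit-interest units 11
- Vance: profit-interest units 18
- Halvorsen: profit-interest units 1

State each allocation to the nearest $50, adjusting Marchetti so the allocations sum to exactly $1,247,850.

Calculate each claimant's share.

Chaudhri: $182,600; Ibarra: $152,200; Marchetti: $334,750; Vance: $547,850; Halvorsen: $30,450

Sum of profit-interest units: 41.
Raw shares: Chaudhri 6/41 × $1,247,850 = 182,612.20; Ibarra 5/41 × $1,247,850 = 152,176.83; Marchetti 11/41 × $1,247,850 = 334,789.02; Vance 18/41 × $1,247,850 = 547,836.59; Halvorsen 1/41 × $1,247,850 = 30,435.37.
Rounded to nearest $50: Chaudhri $182,600; Ibarra $152,200; Marchetti $334,800; Vance $547,850; Halvorsen $30,450. Sum = $1,247,900.
Difference $1,247,850 − $1,247,900 = −$50 applied to Marchetti: Marchetti becomes $334,750.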